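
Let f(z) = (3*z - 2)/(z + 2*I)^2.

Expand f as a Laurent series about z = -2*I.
Put w = z - (-2*I), i.e. z = w - 2*I. The denominator is w^2, so it suffices to rewrite the numerator in powers of w.

P(z) = 3*z - 2
P(w - 2*I) = -2 - 6*I + 3*w

Dividing each term by w^2:
  f = (-2 - 6*I)/w^2 + 3/w

Substituting back w = z + 2*I:
  f(z) = (-2 - 6*I)/(z + 2*I)^2 + 3/(z + 2*I)

The series is finite because the numerator is a polynomial; the negative powers form the principal part, and the coefficient of 1/(z + 2*I) gives Res(f, -2*I) = 3.

Final answer: (-2 - 6*I)/(z + 2*I)^2 + 3/(z + 2*I)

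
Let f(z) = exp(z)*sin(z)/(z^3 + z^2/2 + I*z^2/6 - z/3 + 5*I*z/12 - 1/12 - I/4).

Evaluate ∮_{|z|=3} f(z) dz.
By the residue theorem, ∮_C f(z) dz = 2πi · (sum of the residues of f at the poles inside |z| = 3).

The denominator factors as (z + I/2)*(z + 1 - I/3)*(z - 1/2), so the singularities of f are simple poles at z = -I/2, z = -1 + I/3, z = 1/2.
  |-I/2|² = 1/4 < 9 = 3², so this pole is inside the contour.
  |-1 + I/3|² = 10/9 < 9 = 3², so this pole is inside the contour.
  |1/2|² = 1/4 < 9 = 3², so this pole is inside the contour.

With P(z) = exp(z)*sin(z) and Q(z) = z^3 + z^2/2 + I*z^2/6 - z/3 + 5*I*z/12 - 1/12 - I/4, each pole is simple, so Res(f, z₀) = P(z₀)/Q'(z₀) with Q'(z) = 3*z^2 + z + I*z/3 - 1/3 + 5*I/12.
  Res(f, -I/2) = P(-I/2)/Q'(-I/2) = (-I*exp(-I/2)*sinh(1/2))/(-11/12 - I/12) = (6/61 + 66*I/61)*exp(-I/2)*sinh(1/2)
  Res(f, -1 + I/3) = P(-1 + I/3)/Q'(-1 + I/3) = (-exp(-1 + I/3)*sin(1 - I/3))/(11/9 - 19*I/12) = (-1584/5185 - 2052*I/5185)*exp(-1 + I/3)*sin(1 - I/3)
  Res(f, 1/2) = P(1/2)/Q'(1/2) = (exp(1/2)*sin(1/2))/(11/12 + 7*I/12) = (66/85 - 42*I/85)*exp(1/2)*sin(1/2)

Sum of residues inside C: (66/85 - 42*I/85)*exp(1/2)*sin(1/2) + (-1584/5185 - 2052*I/5185)*exp(-1 + I/3)*sin(1 - I/3) + (6/61 + 66*I/61)*exp(-I/2)*sinh(1/2)
∮_C f(z) dz = 2πi · ((66/85 - 42*I/85)*exp(1/2)*sin(1/2) + (-1584/5185 - 2052*I/5185)*exp(-1 + I/3)*sin(1 - I/3) + (6/61 + 66*I/61)*exp(-I/2)*sinh(1/2)) = pi*(4104/5185 - 3168*I/5185)*exp(-1 + I/3)*sin(1 - I/3) + pi*(-132/61 + 12*I/61)*exp(-I/2)*sinh(1/2) + pi*(84/85 + 132*I/85)*exp(1/2)*sin(1/2)

Final answer: pi*(4104/5185 - 3168*I/5185)*exp(-1 + I/3)*sin(1 - I/3) + pi*(-132/61 + 12*I/61)*exp(-I/2)*sinh(1/2) + pi*(84/85 + 132*I/85)*exp(1/2)*sin(1/2)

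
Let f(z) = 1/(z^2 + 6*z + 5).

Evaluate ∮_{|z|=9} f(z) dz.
0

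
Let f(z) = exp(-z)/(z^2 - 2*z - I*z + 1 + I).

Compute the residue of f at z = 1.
Write f(z) = P(z)/Q(z) with P(z) = exp(-z) and Q(z) = z^2 - 2*z - I*z + 1 + I.
The denominator factors as Q(z) = (z - 1 - I)*(z - 1), so z = 1 is a simple zero of Q and P is analytic there; z = 1 is therefore a simple pole and
  Res(f, z₀) = P(z₀)/Q'(z₀).

Q'(z) = 2*z - 2 - I, so Q'(1) = -I.
P(1) = exp(-1).

Res(f, 1) = (exp(-1))/(-I) = I*exp(-1)

Final answer: I*exp(-1)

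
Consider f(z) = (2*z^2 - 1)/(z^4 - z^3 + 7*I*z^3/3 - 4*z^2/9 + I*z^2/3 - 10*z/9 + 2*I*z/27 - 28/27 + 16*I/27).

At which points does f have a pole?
The singularities of f are the zeros of the denominator. Factoring,
  z^4 - z^3 + 7*I*z^3/3 - 4*z^2/9 + I*z^2/3 - 10*z/9 + 2*I*z/27 - 28/27 + 16*I/27 = (z - 2/3 + I)*(z + 2/3)*(z - 1 + 2*I)*(z - 2*I/3)
so the candidates are z = 2/3 - I, z = -2/3, z = 1 - 2*I, z = 2*I/3.

Check the numerator P(z) = 2*z^2 - 1 at each one:
  P(2/3 - I) = -19/9 - 8*I/3 ≠ 0, so z = 2/3 - I is a (simple) pole.
  P(-2/3) = -1/9 ≠ 0, so z = -2/3 is a (simple) pole.
  P(1 - 2*I) = -7 - 8*I ≠ 0, so z = 1 - 2*I is a (simple) pole.
  P(2*I/3) = -17/9 ≠ 0, so z = 2*I/3 is a (simple) pole.

Poles of f: {-2/3, 2*I/3, 2/3 - I, 1 - 2*I}

Final answer: {-2/3, 2*I/3, 2/3 - I, 1 - 2*I}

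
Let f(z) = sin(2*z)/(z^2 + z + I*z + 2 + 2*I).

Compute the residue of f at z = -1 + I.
(1/10 + 3*I/10)*sin(2 - 2*I)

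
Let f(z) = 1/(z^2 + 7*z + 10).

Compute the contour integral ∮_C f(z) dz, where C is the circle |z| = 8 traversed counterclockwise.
By the residue theorem, ∮_C f(z) dz = 2πi · (sum of the residues of f at the poles inside |z| = 8).

The denominator factors as (z + 2)*(z + 5), so the singularities of f are simple poles at z = -2, z = -5.
  |-2|² = 4 < 64 = 8², so this pole is inside the contour.
  |-5|² = 25 < 64 = 8², so this pole is inside the contour.

With P(z) = 1 and Q(z) = z^2 + 7*z + 10, each pole is simple, so Res(f, z₀) = P(z₀)/Q'(z₀) with Q'(z) = 2*z + 7.
  Res(f, -2) = P(-2)/Q'(-2) = (1)/(3) = 1/3
  Res(f, -5) = P(-5)/Q'(-5) = (1)/(-3) = -1/3

Sum of residues inside C: 0
∮_C f(z) dz = 2πi · (0) = 0

Final answer: 0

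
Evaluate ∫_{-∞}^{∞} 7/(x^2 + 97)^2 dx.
Let f(z) = 7/(z^2 + 97)^2. The denominator has no real zeros and deg Q - deg P = 4 ≥ 2, so the integral of f over the upper semicircle |z| = R tends to 0 as R → ∞. Closing the contour in the upper half-plane,
  ∫_{-∞}^{∞} f(x) dx = 2πi · Σ Res(f, z_k)  over the poles with Im z_k > 0.

Zeros of the denominator: z^2 + 97 = 0 gives z = ±sqrt(97)*I.
Upper half-plane: z = sqrt(97)*I (a pole of order 2).

Write f(z) = g(z)/(z - sqrt(97)*I)^2 with g(z) = 7/(z + sqrt(97)*I)^2. For a double pole, Res(f, z₀) = g'(z₀):
  g'(z) = -14/(z + sqrt(97)*I)^3
  Res(f, sqrt(97)*I) = g'(sqrt(97)*I) = -7*sqrt(97)*I/37636

∫_{-∞}^{∞} f(x) dx = 2πi · (-7*sqrt(97)*I/37636) = 7*sqrt(97)*pi/18818

Final answer: 7*sqrt(97)*pi/18818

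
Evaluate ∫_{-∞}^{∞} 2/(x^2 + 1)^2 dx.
Let f(z) = 2/(z^2 + 1)^2. The denominator has no real zeros and deg Q - deg P = 4 ≥ 2, so the integral of f over the upper semicircle |z| = R tends to 0 as R → ∞. Closing the contour in the upper half-plane,
  ∫_{-∞}^{∞} f(x) dx = 2πi · Σ Res(f, z_k)  over the poles with Im z_k > 0.

Zeros of the denominator: z^2 + 1 = 0 gives z = ±I.
Upper half-plane: z = I (a pole of order 2).

Write f(z) = g(z)/(z - I)^2 with g(z) = 2/(z + I)^2. For a double pole, Res(f, z₀) = g'(z₀):
  g'(z) = -4/(z + I)^3
  Res(f, I) = g'(I) = -I/2

∫_{-∞}^{∞} f(x) dx = 2πi · (-I/2) = pi

Final answer: pi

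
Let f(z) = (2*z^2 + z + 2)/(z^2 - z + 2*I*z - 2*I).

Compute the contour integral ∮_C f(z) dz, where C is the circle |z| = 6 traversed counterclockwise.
By the residue theorem, ∮_C f(z) dz = 2πi · (sum of the residues of f at the poles inside |z| = 6).

The denominator factors as (z + 2*I)*(z - 1), so the singularities of f are simple poles at z = -2*I, z = 1.
  |-2*I|² = 4 < 36 = 6², so this pole is inside the contour.
  |1|² = 1 < 36 = 6², so this pole is inside the contour.

With P(z) = 2*z^2 + z + 2 and Q(z) = z^2 - z + 2*I*z - 2*I, each pole is simple, so Res(f, z₀) = P(z₀)/Q'(z₀) with Q'(z) = 2*z - 1 + 2*I.
  Res(f, -2*I) = P(-2*I)/Q'(-2*I) = (-6 - 2*I)/(-1 - 2*I) = 2 - 2*I
  Res(f, 1) = P(1)/Q'(1) = (5)/(1 + 2*I) = 1 - 2*I

Sum of residues inside C: 3 - 4*I
∮_C f(z) dz = 2πi · (3 - 4*I) = pi*(8 + 6*I)

Final answer: pi*(8 + 6*I)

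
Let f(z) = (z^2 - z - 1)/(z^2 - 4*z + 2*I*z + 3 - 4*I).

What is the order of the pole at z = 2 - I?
Factor the denominator:
  z^2 - 4*z + 2*I*z + 3 - 4*I = (z - 2 + I)^2

The numerator P(z) = z^2 - z - 1 has P(2 - I) = -3*I ≠ 0, so no factor of (z - 2 + I) cancels.
Near z = 2 - I we can therefore write f(z) = g(z)/(z - 2 + I)^2 with g analytic at 2 - I and g(2 - I) ≠ 0 (g is just the numerator).

Hence z = 2 - I is a pole of order 2.

Final answer: 2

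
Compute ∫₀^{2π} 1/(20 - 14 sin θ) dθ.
Call the integral J. The integrand is 2π-periodic and we integrate over a full period, so shifting θ does not change the value (θ → θ + π/2 turns sin θ into cos θ; θ → θ + π flips the sign of the trig term). Hence
  J = ∫₀^{2π} dθ/(20 + 14 cos θ).
Put z = e^{iθ}: then cos θ = (z + 1/z)/2, dθ = dz/(iz), and z runs once counterclockwise around |z| = 1:
  J = ∮_{|z|=1} 1/(20 + 14*(z + 1/z)/2) · dz/(iz) = (2/i) ∮_{|z|=1} dz/(14*z^2 + 40*z + 14).
The roots of 14*z^2 + 40*z + 14 are z = (-20 ± sqrt(20^2 - 14^2))/14, with sqrt(204) = 2*sqrt(51); their product is 1, so only z₊ = -10/7 + sqrt(51)/7 lies inside the unit circle (z₋ = -10/7 - sqrt(51)/7 lies outside).
z₊ is a simple zero of q(z) = 14*z^2 + 40*z + 14, so Res(1/q, z₊) = 1/q'(z₊) with q'(z) = 28*z + 40; and q'(z₊) = 14*(z₊ - z₋) = 4*sqrt(51).
Therefore J = (2/i) · 2πi · 1/(4*sqrt(51)) = 2*pi/(2*sqrt(51)) = sqrt(51)*pi/51

Final answer: sqrt(51)*pi/51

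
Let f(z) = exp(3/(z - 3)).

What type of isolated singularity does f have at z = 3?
essential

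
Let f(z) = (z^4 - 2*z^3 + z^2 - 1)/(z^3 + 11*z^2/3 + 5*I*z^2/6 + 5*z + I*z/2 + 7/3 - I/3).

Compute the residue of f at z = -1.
72/65 + 126*I/65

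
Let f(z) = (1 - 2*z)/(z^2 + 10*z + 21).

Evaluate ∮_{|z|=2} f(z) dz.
By the residue theorem, ∮_C f(z) dz = 2πi · (sum of the residues of f at the poles inside |z| = 2).

The denominator factors as (z + 7)*(z + 3), so the singularities of f are simple poles at z = -7, z = -3.
  |-7|² = 49 > 4 = 2², so this pole is outside the contour.
  |-3|² = 9 > 4 = 2², so this pole is outside the contour.

No pole lies inside the contour, so f is analytic on and inside C and the integral is 0 (Cauchy's theorem).

Final answer: 0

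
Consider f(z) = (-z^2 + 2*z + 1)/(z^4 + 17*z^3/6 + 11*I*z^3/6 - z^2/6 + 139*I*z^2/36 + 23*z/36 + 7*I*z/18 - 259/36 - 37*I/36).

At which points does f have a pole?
{-3 - I/2, -1/2 + I, -1/3 - 2*I, 1 - I/3}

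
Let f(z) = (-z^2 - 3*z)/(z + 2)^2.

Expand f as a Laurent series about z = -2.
Put w = z - (-2), i.e. z = w - 2. The denominator is w^2, so it suffices to rewrite the numerator in powers of w.

P(z) = -z^2 - 3*z
P(w - 2) = 2 + w - w^2

Dividing each term by w^2:
  f = 2/w^2 + 1/w - 1

Substituting back w = z + 2:
  f(z) = 2/(z + 2)^2 + 1/(z + 2) - 1

The series is finite because the numerator is a polynomial; the negative powers form the principal part, and the coefficient of 1/(z + 2) gives Res(f, -2) = 1.

Final answer: 2/(z + 2)^2 + 1/(z + 2) - 1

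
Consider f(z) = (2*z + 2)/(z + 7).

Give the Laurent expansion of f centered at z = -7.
-12/(z + 7) + 2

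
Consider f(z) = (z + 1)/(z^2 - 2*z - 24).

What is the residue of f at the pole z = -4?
Write f(z) = P(z)/Q(z) with P(z) = z + 1 and Q(z) = z^2 - 2*z - 24.
The denominator factors as Q(z) = (z + 4)*(z - 6), so z = -4 is a simple zero of Q and P is analytic there; z = -4 is therefore a simple pole and
  Res(f, z₀) = P(z₀)/Q'(z₀).

Q'(z) = 2*z - 2, so Q'(-4) = -10.
P(-4) = -3.

Res(f, -4) = (-3)/(-10) = 3/10

Final answer: 3/10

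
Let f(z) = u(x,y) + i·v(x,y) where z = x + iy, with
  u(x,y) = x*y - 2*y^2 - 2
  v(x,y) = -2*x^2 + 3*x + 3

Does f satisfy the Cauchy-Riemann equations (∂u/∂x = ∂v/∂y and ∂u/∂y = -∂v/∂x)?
∂u/∂x = y
∂v/∂y = 0
∂u/∂y = x - 4*y
∂v/∂x = 3 - 4*x
∂u/∂x ≠ ∂v/∂y and ∂u/∂y ≠ -∂v/∂x; the Cauchy-Riemann equations are not satisfied, so f is not analytic.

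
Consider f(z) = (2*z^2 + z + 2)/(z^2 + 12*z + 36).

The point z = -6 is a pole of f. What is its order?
Factor the denominator:
  z^2 + 12*z + 36 = (z + 6)^2

The numerator P(z) = 2*z^2 + z + 2 has P(-6) = 68 ≠ 0, so no factor of (z + 6) cancels.
Near z = -6 we can therefore write f(z) = g(z)/(z + 6)^2 with g analytic at -6 and g(-6) ≠ 0 (g is just the numerator).

Hence z = -6 is a pole of order 2.

Final answer: 2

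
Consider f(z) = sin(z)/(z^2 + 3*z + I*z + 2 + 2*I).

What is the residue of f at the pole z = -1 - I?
(-1/2 - I/2)*sin(1 + I)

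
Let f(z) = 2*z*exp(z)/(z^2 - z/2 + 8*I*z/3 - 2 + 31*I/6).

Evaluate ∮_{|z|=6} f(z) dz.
By the residue theorem, ∮_C f(z) dz = 2πi · (sum of the residues of f at the poles inside |z| = 6).

The denominator factors as (z - 2 + 3*I)*(z + 3/2 - I/3), so the singularities of f are simple poles at z = 2 - 3*I, z = -3/2 + I/3.
  |2 - 3*I|² = 13 < 36 = 6², so this pole is inside the contour.
  |-3/2 + I/3|² = 85/36 < 36 = 6², so this pole is inside the contour.

With P(z) = 2*z*exp(z) and Q(z) = z^2 - z/2 + 8*I*z/3 - 2 + 31*I/6, each pole is simple, so Res(f, z₀) = P(z₀)/Q'(z₀) with Q'(z) = 2*z - 1/2 + 8*I/3.
  Res(f, 2 - 3*I) = P(2 - 3*I)/Q'(2 - 3*I) = ((4 - 6*I)*exp(2 - 3*I))/(7/2 - 10*I/3) = (1224/841 - 276*I/841)*exp(2 - 3*I)
  Res(f, -3/2 + I/3) = P(-3/2 + I/3)/Q'(-3/2 + I/3) = ((-3 + 2*I/3)*exp(-3/2 + I/3))/(-7/2 + 10*I/3) = (458/841 + 276*I/841)*exp(-3/2 + I/3)

Sum of residues inside C: (458/841 + 276*I/841)*exp(-3/2 + I/3) + (1224/841 - 276*I/841)*exp(2 - 3*I)
∮_C f(z) dz = 2πi · ((458/841 + 276*I/841)*exp(-3/2 + I/3) + (1224/841 - 276*I/841)*exp(2 - 3*I)) = pi*(552/841 + 2448*I/841)*exp(2 - 3*I) + pi*(-552/841 + 916*I/841)*exp(-3/2 + I/3)

Final answer: pi*(552/841 + 2448*I/841)*exp(2 - 3*I) + pi*(-552/841 + 916*I/841)*exp(-3/2 + I/3)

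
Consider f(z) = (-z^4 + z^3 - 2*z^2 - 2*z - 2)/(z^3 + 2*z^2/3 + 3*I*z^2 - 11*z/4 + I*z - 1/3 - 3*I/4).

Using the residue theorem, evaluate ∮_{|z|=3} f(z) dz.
By the residue theorem, ∮_C f(z) dz = 2πi · (sum of the residues of f at the poles inside |z| = 3).

The denominator factors as (z + I)*(z + I/2)*(z + 2/3 + 3*I/2), so the singularities of f are simple poles at z = -I, z = -I/2, z = -2/3 - 3*I/2.
  |-I|² = 1 < 9 = 3², so this pole is inside the contour.
  |-I/2|² = 1/4 < 9 = 3², so this pole is inside the contour.
  |-2/3 - 3*I/2|² = 97/36 < 9 = 3², so this pole is inside the contour.

With P(z) = -z^4 + z^3 - 2*z^2 - 2*z - 2 and Q(z) = z^3 + 2*z^2/3 + 3*I*z^2 - 11*z/4 + I*z - 1/3 - 3*I/4, each pole is simple, so Res(f, z₀) = P(z₀)/Q'(z₀) with Q'(z) = 3*z^2 + 4*z/3 + 6*I*z - 11/4 + I.
  Res(f, -I) = P(-I)/Q'(-I) = (-1 + 3*I)/(1/4 - I/3) = -36/5 + 12*I/5
  Res(f, -I/2) = P(-I/2)/Q'(-I/2) = (-25/16 + 9*I/8)/(-1/2 + I/3) = 333/104 - 3*I/26
  Res(f, -2/3 - 3*I/2) = P(-2/3 - 3*I/2)/Q'(-2/3 - 3*I/2) = (10223/1296 + 547*I/72)/(-1/18 + I) = 33401/4680 - 1077*I/130

Sum of residues inside C: 113/36 - 6*I
∮_C f(z) dz = 2πi · (113/36 - 6*I) = pi*(12 + 113*I/18)

Final answer: pi*(12 + 113*I/18)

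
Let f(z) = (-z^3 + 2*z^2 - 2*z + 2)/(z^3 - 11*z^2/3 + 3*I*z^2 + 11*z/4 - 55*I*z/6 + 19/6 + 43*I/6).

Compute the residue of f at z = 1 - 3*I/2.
627/260 + 183*I/130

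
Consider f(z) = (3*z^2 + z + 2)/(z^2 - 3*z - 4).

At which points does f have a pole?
The singularities of f are the zeros of the denominator. Factoring,
  z^2 - 3*z - 4 = (z + 1)*(z - 4)
so the candidates are z = -1, z = 4.

Check the numerator P(z) = 3*z^2 + z + 2 at each one:
  P(-1) = 4 ≠ 0, so z = -1 is a (simple) pole.
  P(4) = 54 ≠ 0, so z = 4 is a (simple) pole.

Poles of f: {-1, 4}

Final answer: {-1, 4}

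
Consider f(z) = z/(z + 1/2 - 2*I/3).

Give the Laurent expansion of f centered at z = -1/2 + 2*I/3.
(-1/2 + 2*I/3)/(z + 1/2 - 2*I/3) + 1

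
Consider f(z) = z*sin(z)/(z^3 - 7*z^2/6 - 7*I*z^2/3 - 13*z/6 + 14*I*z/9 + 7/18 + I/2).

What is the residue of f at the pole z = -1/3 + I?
Write f(z) = P(z)/Q(z) with P(z) = z*sin(z) and Q(z) = z^3 - 7*z^2/6 - 7*I*z^2/3 - 13*z/6 + 14*I*z/9 + 7/18 + I/2.
The denominator factors as Q(z) = (z - 3/2 - I)*(z - I/3)*(z + 1/3 - I), so z = -1/3 + I is a simple zero of Q and P is analytic there; z = -1/3 + I is therefore a simple pole and
  Res(f, z₀) = P(z₀)/Q'(z₀).

Q'(z) = 3*z^2 - 7*z/3 - 14*I*z/3 - 13/6 + 14*I/9, so Q'(-1/3 + I) = 11/18 - 11*I/9.
P(-1/3 + I) = (1/3 - I)*sin(1/3 - I).

Res(f, -1/3 + I) = ((1/3 - I)*sin(1/3 - I))/(11/18 - 11*I/9) = (42/55 - 6*I/55)*sin(1/3 - I)

Final answer: (42/55 - 6*I/55)*sin(1/3 - I)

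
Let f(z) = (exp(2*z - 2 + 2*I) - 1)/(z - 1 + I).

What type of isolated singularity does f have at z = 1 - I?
Let u = z - 1 + I. The exponent is 2*z - 2 + 2*I = 2u, so
  f = (e^(2u) - 1)/u = ((2u) + (2u)^2/2 + (2u)^3/6 + ...)/u = 2 + (2)*u + (4/3)*u^2 + ...
The Laurent expansion about u = 0 has no negative powers; equivalently lim_{z→1 - I} f(z) = 2 exists and is finite.
So the singularity is removable.

Final answer: removable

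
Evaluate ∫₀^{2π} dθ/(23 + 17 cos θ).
Let J = ∫₀^{2π} dθ/(23 + 17 cos θ).
Put z = e^{iθ}: then cos θ = (z + 1/z)/2, dθ = dz/(iz), and z runs once counterclockwise around |z| = 1:
  J = ∮_{|z|=1} 1/(23 + 17*(z + 1/z)/2) · dz/(iz) = (2/i) ∮_{|z|=1} dz/(17*z^2 + 46*z + 17).
The roots of 17*z^2 + 46*z + 17 are z = (-23 ± sqrt(23^2 - 17^2))/17, with sqrt(240) = 4*sqrt(15); their product is 1, so only z₊ = -23/17 + 4*sqrt(15)/17 lies inside the unit circle (z₋ = -23/17 - 4*sqrt(15)/17 lies outside).
z₊ is a simple zero of q(z) = 17*z^2 + 46*z + 17, so Res(1/q, z₊) = 1/q'(z₊) with q'(z) = 34*z + 46; and q'(z₊) = 17*(z₊ - z₋) = 8*sqrt(15).
Therefore J = (2/i) · 2πi · 1/(8*sqrt(15)) = 2*pi/(4*sqrt(15)) = sqrt(15)*pi/30

Final answer: sqrt(15)*pi/30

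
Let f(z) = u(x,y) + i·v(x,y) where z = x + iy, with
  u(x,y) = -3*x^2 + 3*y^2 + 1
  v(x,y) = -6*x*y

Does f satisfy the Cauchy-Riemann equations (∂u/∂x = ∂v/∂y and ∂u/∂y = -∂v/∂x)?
∂u/∂x = -6*x
∂v/∂y = -6*x
∂u/∂y = 6*y
∂v/∂x = -6*y
∂u/∂x = ∂v/∂y and ∂u/∂y = -∂v/∂x hold identically; f is analytic.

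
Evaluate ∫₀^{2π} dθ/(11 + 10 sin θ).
Call the integral J. The integrand is 2π-periodic and we integrate over a full period, so shifting θ does not change the value (θ → θ + π/2 turns sin θ into cos θ). Hence
  J = ∫₀^{2π} dθ/(11 + 10 cos θ).
Put z = e^{iθ}: then cos θ = (z + 1/z)/2, dθ = dz/(iz), and z runs once counterclockwise around |z| = 1:
  J = ∮_{|z|=1} 1/(11 + 10*(z + 1/z)/2) · dz/(iz) = (2/i) ∮_{|z|=1} dz/(10*z^2 + 22*z + 10).
The roots of 10*z^2 + 22*z + 10 are z = (-11 ± sqrt(11^2 - 10^2))/10, with sqrt(21) = sqrt(21); their product is 1, so only z₊ = -11/10 + sqrt(21)/10 lies inside the unit circle (z₋ = -11/10 - sqrt(21)/10 lies outside).
z₊ is a simple zero of q(z) = 10*z^2 + 22*z + 10, so Res(1/q, z₊) = 1/q'(z₊) with q'(z) = 20*z + 22; and q'(z₊) = 10*(z₊ - z₋) = 2*sqrt(21).
Therefore J = (2/i) · 2πi · 1/(2*sqrt(21)) = 2*pi/(sqrt(21)) = 2*sqrt(21)*pi/21

Final answer: 2*sqrt(21)*pi/21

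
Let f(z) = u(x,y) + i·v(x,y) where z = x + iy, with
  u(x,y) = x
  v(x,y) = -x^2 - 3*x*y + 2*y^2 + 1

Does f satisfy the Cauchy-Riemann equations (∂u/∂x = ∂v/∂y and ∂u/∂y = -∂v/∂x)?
∂u/∂x = 1
∂v/∂y = -3*x + 4*y
∂u/∂y = 0
∂v/∂x = -2*x - 3*y
∂u/∂x ≠ ∂v/∂y and ∂u/∂y ≠ -∂v/∂x; the Cauchy-Riemann equations are not satisfied, so f is not analytic.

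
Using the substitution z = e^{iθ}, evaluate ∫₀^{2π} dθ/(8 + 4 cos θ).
Let J = ∫₀^{2π} dθ/(8 + 4 cos θ).
Put z = e^{iθ}: then cos θ = (z + 1/z)/2, dθ = dz/(iz), and z runs once counterclockwise around |z| = 1:
  J = ∮_{|z|=1} 1/(8 + 4*(z + 1/z)/2) · dz/(iz) = (2/i) ∮_{|z|=1} dz/(4*z^2 + 16*z + 4).
The roots of 4*z^2 + 16*z + 4 are z = (-8 ± sqrt(8^2 - 4^2))/4, with sqrt(48) = 4*sqrt(3); their product is 1, so only z₊ = -2 + sqrt(3) lies inside the unit circle (z₋ = -2 - sqrt(3) lies outside).
z₊ is a simple zero of q(z) = 4*z^2 + 16*z + 4, so Res(1/q, z₊) = 1/q'(z₊) with q'(z) = 8*z + 16; and q'(z₊) = 4*(z₊ - z₋) = 8*sqrt(3).
Therefore J = (2/i) · 2πi · 1/(8*sqrt(3)) = 2*pi/(4*sqrt(3)) = sqrt(3)*pi/6

Final answer: sqrt(3)*pi/6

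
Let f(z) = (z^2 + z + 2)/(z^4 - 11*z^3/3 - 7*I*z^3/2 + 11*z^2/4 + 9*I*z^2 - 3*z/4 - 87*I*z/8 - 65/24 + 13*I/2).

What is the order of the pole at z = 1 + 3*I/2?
3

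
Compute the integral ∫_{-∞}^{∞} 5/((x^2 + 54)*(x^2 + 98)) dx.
Let f(z) = 5/((z^2 + 54)*(z^2 + 98)). The denominator has no real zeros and deg Q - deg P = 4 ≥ 2, so the integral of f over the upper semicircle |z| = R tends to 0 as R → ∞. Closing the contour in the upper half-plane,
  ∫_{-∞}^{∞} f(x) dx = 2πi · Σ Res(f, z_k)  over the poles with Im z_k > 0.

Zeros of the denominator: z^2 + 54 = 0 gives z = ±3*sqrt(6)*I; z^2 + 98 = 0 gives z = ±7*sqrt(2)*I.
Upper half-plane: z = 7*sqrt(2)*I, z = 3*sqrt(6)*I (simple).

Each pole is a simple zero of Q(z) = z^4 + 152*z^2 + 5292, so Res(f, z₀) = P(z₀)/Q'(z₀) with P(z) = 5, Q'(z) = 4*z^3 + 304*z:
  Res(f, 7*sqrt(2)*I) = (5)/(-616*sqrt(2)*I) = 5*sqrt(2)*I/1232
  Res(f, 3*sqrt(6)*I) = (5)/(264*sqrt(6)*I) = -5*sqrt(6)*I/1584

Sum of residues: 5*I*(-7*sqrt(6) + 9*sqrt(2))/11088
∫_{-∞}^{∞} f(x) dx = 2πi · (5*I*(-7*sqrt(6) + 9*sqrt(2))/11088) = 5*pi*(-9*sqrt(2) + 7*sqrt(6))/5544

Final answer: 5*pi*(-9*sqrt(2) + 7*sqrt(6))/5544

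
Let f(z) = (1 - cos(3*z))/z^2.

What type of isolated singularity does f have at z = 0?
Let u = z. The argument of cos is 3*z = 3u, so
  f = (1 - cos(3u))/u^2 = ((3u)^2/2 - (3u)^4/24 + ...)/u^2 = 9/2 - (27/8)*u^2 + ...
The Laurent expansion about u = 0 has no negative powers; equivalently lim_{z→0} f(z) = 9/2 exists and is finite.
So the singularity is removable.

Final answer: removable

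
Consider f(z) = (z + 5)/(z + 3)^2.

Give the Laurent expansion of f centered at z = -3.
Put w = z - (-3), i.e. z = w - 3. The denominator is w^2, so it suffices to rewrite the numerator in powers of w.

P(z) = z + 5
P(w - 3) = 2 + w

Dividing each term by w^2:
  f = 2/w^2 + 1/w

Substituting back w = z + 3:
  f(z) = 2/(z + 3)^2 + 1/(z + 3)

The series is finite because the numerator is a polynomial; the negative powers form the principal part, and the coefficient of 1/(z + 3) gives Res(f, -3) = 1.

Final answer: 2/(z + 3)^2 + 1/(z + 3)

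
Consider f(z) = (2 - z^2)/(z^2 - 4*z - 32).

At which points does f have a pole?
The singularities of f are the zeros of the denominator. Factoring,
  z^2 - 4*z - 32 = (z - 8)*(z + 4)
so the candidates are z = 8, z = -4.

Check the numerator P(z) = 2 - z^2 at each one:
  P(8) = -62 ≠ 0, so z = 8 is a (simple) pole.
  P(-4) = -14 ≠ 0, so z = -4 is a (simple) pole.

Poles of f: {-4, 8}

Final answer: {-4, 8}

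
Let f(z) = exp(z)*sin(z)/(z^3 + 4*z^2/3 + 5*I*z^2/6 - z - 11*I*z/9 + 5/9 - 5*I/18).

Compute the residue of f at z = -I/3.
Write f(z) = P(z)/Q(z) with P(z) = exp(z)*sin(z) and Q(z) = z^3 + 4*z^2/3 + 5*I*z^2/6 - z - 11*I*z/9 + 5/9 - 5*I/18.
The denominator factors as Q(z) = (z + 2 + I)*(z - 2/3 - I/2)*(z + I/3), so z = -I/3 is a simple zero of Q and P is analytic there; z = -I/3 is therefore a simple pole and
  Res(f, z₀) = P(z₀)/Q'(z₀).

Q'(z) = 3*z^2 + 8*z/3 + 5*I*z/3 - 1 - 11*I/9, so Q'(-I/3) = -7/9 - 19*I/9.
P(-I/3) = -I*exp(-I/3)*sinh(1/3).

Res(f, -I/3) = (-I*exp(-I/3)*sinh(1/3))/(-7/9 - 19*I/9) = (171/410 + 63*I/410)*exp(-I/3)*sinh(1/3)

Final answer: (171/410 + 63*I/410)*exp(-I/3)*sinh(1/3)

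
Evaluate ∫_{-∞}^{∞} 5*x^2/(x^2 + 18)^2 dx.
Let f(z) = 5*z^2/(z^2 + 18)^2. The denominator has no real zeros and deg Q - deg P = 2 ≥ 2, so the integral of f over the upper semicircle |z| = R tends to 0 as R → ∞. Closing the contour in the upper half-plane,
  ∫_{-∞}^{∞} f(x) dx = 2πi · Σ Res(f, z_k)  over the poles with Im z_k > 0.

Zeros of the denominator: z^2 + 18 = 0 gives z = ±3*sqrt(2)*I.
Upper half-plane: z = 3*sqrt(2)*I (a pole of order 2).

Write f(z) = g(z)/(z - 3*sqrt(2)*I)^2 with g(z) = 5*z^2/(z + 3*sqrt(2)*I)^2. For a double pole, Res(f, z₀) = g'(z₀):
  g'(z) = 30*sqrt(2)*I*z/(z + 3*sqrt(2)*I)^3
  Res(f, 3*sqrt(2)*I) = g'(3*sqrt(2)*I) = -5*sqrt(2)*I/24

∫_{-∞}^{∞} f(x) dx = 2πi · (-5*sqrt(2)*I/24) = 5*sqrt(2)*pi/12

Final answer: 5*sqrt(2)*pi/12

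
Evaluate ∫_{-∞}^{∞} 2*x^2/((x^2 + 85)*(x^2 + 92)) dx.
Let f(z) = 2*z^2/((z^2 + 85)*(z^2 + 92)). The denominator has no real zeros and deg Q - deg P = 2 ≥ 2, so the integral of f over the upper semicircle |z| = R tends to 0 as R → ∞. Closing the contour in the upper half-plane,
  ∫_{-∞}^{∞} f(x) dx = 2πi · Σ Res(f, z_k)  over the poles with Im z_k > 0.

Zeros of the denominator: z^2 + 85 = 0 gives z = ±sqrt(85)*I; z^2 + 92 = 0 gives z = ±2*sqrt(23)*I.
Upper half-plane: z = 2*sqrt(23)*I, z = sqrt(85)*I (simple).

Each pole is a simple zero of Q(z) = z^4 + 177*z^2 + 7820, so Res(f, z₀) = P(z₀)/Q'(z₀) with P(z) = 2*z^2, Q'(z) = 4*z^3 + 354*z:
  Res(f, 2*sqrt(23)*I) = (-184)/(-28*sqrt(23)*I) = -2*sqrt(23)*I/7
  Res(f, sqrt(85)*I) = (-170)/(14*sqrt(85)*I) = sqrt(85)*I/7

Sum of residues: I*(-2*sqrt(23) + sqrt(85))/7
∫_{-∞}^{∞} f(x) dx = 2πi · (I*(-2*sqrt(23) + sqrt(85))/7) = 2*pi*(-sqrt(85) + 2*sqrt(23))/7

Final answer: 2*pi*(-sqrt(85) + 2*sqrt(23))/7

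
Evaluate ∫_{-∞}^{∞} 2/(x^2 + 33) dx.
Let f(z) = 2/(z^2 + 33). The denominator has no real zeros and deg Q - deg P = 2 ≥ 2, so the integral of f over the upper semicircle |z| = R tends to 0 as R → ∞. Closing the contour in the upper half-plane,
  ∫_{-∞}^{∞} f(x) dx = 2πi · Σ Res(f, z_k)  over the poles with Im z_k > 0.

Zeros of the denominator: z^2 + 33 = 0 gives z = ±sqrt(33)*I.
Upper half-plane: z = sqrt(33)*I (simple).

Each pole is a simple zero of Q(z) = z^2 + 33, so Res(f, z₀) = P(z₀)/Q'(z₀) with P(z) = 2, Q'(z) = 2*z:
  Res(f, sqrt(33)*I) = (2)/(2*sqrt(33)*I) = -sqrt(33)*I/33

∫_{-∞}^{∞} f(x) dx = 2πi · (-sqrt(33)*I/33) = 2*sqrt(33)*pi/33

Final answer: 2*sqrt(33)*pi/33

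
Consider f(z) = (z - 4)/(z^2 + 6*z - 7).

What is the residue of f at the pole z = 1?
Write f(z) = P(z)/Q(z) with P(z) = z - 4 and Q(z) = z^2 + 6*z - 7.
The denominator factors as Q(z) = (z + 7)*(z - 1), so z = 1 is a simple zero of Q and P is analytic there; z = 1 is therefore a simple pole and
  Res(f, z₀) = P(z₀)/Q'(z₀).

Q'(z) = 2*z + 6, so Q'(1) = 8.
P(1) = -3.

Res(f, 1) = (-3)/(8) = -3/8

Final answer: -3/8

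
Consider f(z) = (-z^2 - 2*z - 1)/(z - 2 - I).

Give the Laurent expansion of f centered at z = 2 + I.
Put w = z - (2 + I), i.e. z = w + 2 + I. The denominator is w, so it suffices to rewrite the numerator in powers of w.

P(z) = -z^2 - 2*z - 1
P(w + 2 + I) = -8 - 6*I + (-6 - 2*I)*w - w^2

Dividing each term by w:
  f = (-8 - 6*I)/w - 6 - 2*I - w

Substituting back w = z - 2 - I:
  f(z) = (-8 - 6*I)/(z - 2 - I) - 6 - 2*I - (z - 2 - I)

The series is finite because the numerator is a polynomial; the negative powers form the principal part, and the coefficient of 1/(z - 2 - I) gives Res(f, 2 + I) = -8 - 6*I.

Final answer: (-8 - 6*I)/(z - 2 - I) - 6 - 2*I - (z - 2 - I)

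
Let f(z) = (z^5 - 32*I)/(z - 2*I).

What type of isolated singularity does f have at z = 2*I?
The numerator vanishes at z = 2*I ((2*I)^5 = 32*I), so it is divisible by z - 2*I:
  z^5 - 32*I = (z - 2*I)*(z^4 + 2*I*z^3 - 4*z^2 - 8*I*z + 16)
Hence for z ≠ 2*I, f(z) = z^4 + 2*I*z^3 - 4*z^2 - 8*I*z + 16, a polynomial, and lim_{z→2*I} f(z) = 80 is finite.
So the singularity is removable.

Final answer: removable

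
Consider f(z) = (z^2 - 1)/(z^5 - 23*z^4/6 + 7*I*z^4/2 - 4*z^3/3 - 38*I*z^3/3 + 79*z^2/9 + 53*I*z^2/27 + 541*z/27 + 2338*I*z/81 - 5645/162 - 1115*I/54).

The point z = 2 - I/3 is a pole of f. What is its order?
Factor the denominator:
  z^5 - 23*z^4/6 + 7*I*z^4/2 - 4*z^3/3 - 38*I*z^3/3 + 79*z^2/9 + 53*I*z^2/27 + 541*z/27 + 2338*I*z/81 - 5645/162 - 1115*I/54 = (z - 2 + I/3)^3*(z + 2/3 + 3*I)*(z + 3/2 - I/2)

The numerator P(z) = z^2 - 1 has P(2 - I/3) = 26/9 - 4*I/3 ≠ 0, so no factor of (z - 2 + I/3) cancels.
Near z = 2 - I/3 we can therefore write f(z) = g(z)/(z - 2 + I/3)^3 with g analytic at 2 - I/3 and g(2 - I/3) ≠ 0 (g is the numerator divided by the remaining denominator factors).

Hence z = 2 - I/3 is a pole of order 3.

Final answer: 3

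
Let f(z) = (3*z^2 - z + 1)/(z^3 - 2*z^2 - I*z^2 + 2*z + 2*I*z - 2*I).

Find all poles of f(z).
The singularities of f are the zeros of the denominator. Factoring,
  z^3 - 2*z^2 - I*z^2 + 2*z + 2*I*z - 2*I = (z - 1 + I)*(z - I)*(z - 1 - I)
so the candidates are z = 1 - I, z = I, z = 1 + I.

Check the numerator P(z) = 3*z^2 - z + 1 at each one:
  P(1 - I) = -5*I ≠ 0, so z = 1 - I is a (simple) pole.
  P(I) = -2 - I ≠ 0, so z = I is a (simple) pole.
  P(1 + I) = 5*I ≠ 0, so z = 1 + I is a (simple) pole.

Poles of f: {I, 1 - I, 1 + I}

Final answer: {I, 1 - I, 1 + I}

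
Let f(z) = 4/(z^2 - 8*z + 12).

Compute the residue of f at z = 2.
Write f(z) = P(z)/Q(z) with P(z) = 4 and Q(z) = z^2 - 8*z + 12.
The denominator factors as Q(z) = (z - 6)*(z - 2), so z = 2 is a simple zero of Q and P is analytic there; z = 2 is therefore a simple pole and
  Res(f, z₀) = P(z₀)/Q'(z₀).

Q'(z) = 2*z - 8, so Q'(2) = -4.
P(2) = 4.

Res(f, 2) = (4)/(-4) = -1

Final answer: -1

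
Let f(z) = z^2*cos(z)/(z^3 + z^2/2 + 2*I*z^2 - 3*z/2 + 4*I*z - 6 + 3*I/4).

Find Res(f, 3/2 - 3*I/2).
Write f(z) = P(z)/Q(z) with P(z) = z^2*cos(z) and Q(z) = z^3 + z^2/2 + 2*I*z^2 - 3*z/2 + 4*I*z - 6 + 3*I/4.
The denominator factors as Q(z) = (z - 3/2 + 3*I/2)*(z + 3/2 - I)*(z + 1/2 + 3*I/2), so z = 3/2 - 3*I/2 is a simple zero of Q and P is analytic there; z = 3/2 - 3*I/2 is therefore a simple pole and
  Res(f, z₀) = P(z₀)/Q'(z₀).

Q'(z) = 3*z^2 + z + 4*I*z - 3/2 + 4*I, so Q'(3/2 - 3*I/2) = 6 - 5*I.
P(3/2 - 3*I/2) = -9*I*cos(3/2 - 3*I/2)/2.

Res(f, 3/2 - 3*I/2) = (-9*I*cos(3/2 - 3*I/2)/2)/(6 - 5*I) = (45/122 - 27*I/61)*cos(3/2 - 3*I/2)

Final answer: (45/122 - 27*I/61)*cos(3/2 - 3*I/2)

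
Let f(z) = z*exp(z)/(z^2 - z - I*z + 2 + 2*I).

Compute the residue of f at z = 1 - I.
Write f(z) = P(z)/Q(z) with P(z) = z*exp(z) and Q(z) = z^2 - z - I*z + 2 + 2*I.
The denominator factors as Q(z) = (z - 1 + I)*(z - 2*I), so z = 1 - I is a simple zero of Q and P is analytic there; z = 1 - I is therefore a simple pole and
  Res(f, z₀) = P(z₀)/Q'(z₀).

Q'(z) = 2*z - 1 - I, so Q'(1 - I) = 1 - 3*I.
P(1 - I) = (1 - I)*exp(1 - I).

Res(f, 1 - I) = ((1 - I)*exp(1 - I))/(1 - 3*I) = (2/5 + I/5)*exp(1 - I)

Final answer: (2/5 + I/5)*exp(1 - I)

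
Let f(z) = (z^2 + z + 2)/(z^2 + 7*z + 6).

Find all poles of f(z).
The singularities of f are the zeros of the denominator. Factoring,
  z^2 + 7*z + 6 = (z + 1)*(z + 6)
so the candidates are z = -1, z = -6.

Check the numerator P(z) = z^2 + z + 2 at each one:
  P(-1) = 2 ≠ 0, so z = -1 is a (simple) pole.
  P(-6) = 32 ≠ 0, so z = -6 is a (simple) pole.

Poles of f: {-6, -1}

Final answer: {-6, -1}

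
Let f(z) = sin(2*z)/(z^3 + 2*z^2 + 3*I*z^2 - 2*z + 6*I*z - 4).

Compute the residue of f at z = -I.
Write f(z) = P(z)/Q(z) with P(z) = sin(2*z) and Q(z) = z^3 + 2*z^2 + 3*I*z^2 - 2*z + 6*I*z - 4.
The denominator factors as Q(z) = (z + 2*I)*(z + 2)*(z + I), so z = -I is a simple zero of Q and P is analytic there; z = -I is therefore a simple pole and
  Res(f, z₀) = P(z₀)/Q'(z₀).

Q'(z) = 3*z^2 + 4*z + 6*I*z - 2 + 6*I, so Q'(-I) = 1 + 2*I.
P(-I) = -I*sinh(2).

Res(f, -I) = (-I*sinh(2))/(1 + 2*I) = (-2/5 - I/5)*sinh(2)

Final answer: (-2/5 - I/5)*sinh(2)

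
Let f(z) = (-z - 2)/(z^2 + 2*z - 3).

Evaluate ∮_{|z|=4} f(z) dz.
-2*I*pi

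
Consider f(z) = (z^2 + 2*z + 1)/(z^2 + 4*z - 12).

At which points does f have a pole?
The singularities of f are the zeros of the denominator. Factoring,
  z^2 + 4*z - 12 = (z - 2)*(z + 6)
so the candidates are z = 2, z = -6.

Check the numerator P(z) = z^2 + 2*z + 1 at each one:
  P(2) = 9 ≠ 0, so z = 2 is a (simple) pole.
  P(-6) = 25 ≠ 0, so z = -6 is a (simple) pole.

Poles of f: {-6, 2}

Final answer: {-6, 2}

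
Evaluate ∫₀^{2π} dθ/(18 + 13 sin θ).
2*sqrt(155)*pi/155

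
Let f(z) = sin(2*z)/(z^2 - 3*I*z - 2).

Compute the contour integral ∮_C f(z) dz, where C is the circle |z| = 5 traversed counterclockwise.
By the residue theorem, ∮_C f(z) dz = 2πi · (sum of the residues of f at the poles inside |z| = 5).

The denominator factors as (z - I)*(z - 2*I), so the singularities of f are simple poles at z = I, z = 2*I.
  |I|² = 1 < 25 = 5², so this pole is inside the contour.
  |2*I|² = 4 < 25 = 5², so this pole is inside the contour.

With P(z) = sin(2*z) and Q(z) = z^2 - 3*I*z - 2, each pole is simple, so Res(f, z₀) = P(z₀)/Q'(z₀) with Q'(z) = 2*z - 3*I.
  Res(f, I) = P(I)/Q'(I) = (I*sinh(2))/(-I) = -sinh(2)
  Res(f, 2*I) = P(2*I)/Q'(2*I) = (I*sinh(4))/(I) = sinh(4)

Sum of residues inside C: -sinh(2) + sinh(4)
∮_C f(z) dz = 2πi · (-sinh(2) + sinh(4)) = -2*I*pi*sinh(2) + 2*I*pi*sinh(4)

Final answer: -2*I*pi*sinh(2) + 2*I*pi*sinh(4)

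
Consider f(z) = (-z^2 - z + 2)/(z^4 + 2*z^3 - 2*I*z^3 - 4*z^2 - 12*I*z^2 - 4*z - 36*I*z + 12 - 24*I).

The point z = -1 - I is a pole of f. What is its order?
2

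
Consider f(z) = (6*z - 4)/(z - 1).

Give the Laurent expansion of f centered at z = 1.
Put w = z - (1), i.e. z = w + 1. The denominator is w, so it suffices to rewrite the numerator in powers of w.

P(z) = 6*z - 4
P(w + 1) = 2 + 6*w

Dividing each term by w:
  f = 2/w + 6

Substituting back w = z - 1:
  f(z) = 2/(z - 1) + 6

The series is finite because the numerator is a polynomial; the negative powers form the principal part, and the coefficient of 1/(z - 1) gives Res(f, 1) = 2.

Final answer: 2/(z - 1) + 6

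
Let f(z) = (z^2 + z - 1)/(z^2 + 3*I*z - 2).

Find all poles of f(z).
{-2*I, -I}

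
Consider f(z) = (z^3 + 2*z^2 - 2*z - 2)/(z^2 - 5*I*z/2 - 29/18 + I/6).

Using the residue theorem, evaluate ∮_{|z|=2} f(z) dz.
By the residue theorem, ∮_C f(z) dz = 2πi · (sum of the residues of f at the poles inside |z| = 2).

The denominator factors as (z - 1/3 - I)*(z + 1/3 - 3*I/2), so the singularities of f are simple poles at z = 1/3 + I, z = -1/3 + 3*I/2.
  |1/3 + I|² = 10/9 < 4 = 2², so this pole is inside the contour.
  |-1/3 + 3*I/2|² = 85/36 < 4 = 2², so this pole is inside the contour.

With P(z) = z^3 + 2*z^2 - 2*z - 2 and Q(z) = z^2 - 5*I*z/2 - 29/18 + I/6, each pole is simple, so Res(f, z₀) = P(z₀)/Q'(z₀) with Q'(z) = 2*z - 5*I/2.
  Res(f, 1/3 + I) = P(1/3 + I)/Q'(1/3 + I) = (-146/27 - 4*I/3)/(2/3 - I/2) = -952/225 - 388*I/75
  Res(f, -1/3 + 3*I/2) = P(-1/3 + 3*I/2)/Q'(-1/3 + 3*I/2) = (-367/108 - 63*I/8)/(-2/3 + I/2) = -2167/900 + 1501*I/150

Sum of residues inside C: -239/36 + 29*I/6
∮_C f(z) dz = 2πi · (-239/36 + 29*I/6) = pi*(-29/3 - 239*I/18)

Final answer: pi*(-29/3 - 239*I/18)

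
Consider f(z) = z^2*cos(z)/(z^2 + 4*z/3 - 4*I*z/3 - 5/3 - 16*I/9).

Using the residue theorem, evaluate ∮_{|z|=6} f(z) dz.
By the residue theorem, ∮_C f(z) dz = 2πi · (sum of the residues of f at the poles inside |z| = 6).

The denominator factors as (z - 2/3 - I)*(z + 2 - I/3), so the singularities of f are simple poles at z = 2/3 + I, z = -2 + I/3.
  |2/3 + I|² = 13/9 < 36 = 6², so this pole is inside the contour.
  |-2 + I/3|² = 37/9 < 36 = 6², so this pole is inside the contour.

With P(z) = z^2*cos(z) and Q(z) = z^2 + 4*z/3 - 4*I*z/3 - 5/3 - 16*I/9, each pole is simple, so Res(f, z₀) = P(z₀)/Q'(z₀) with Q'(z) = 2*z + 4/3 - 4*I/3.
  Res(f, 2/3 + I) = P(2/3 + I)/Q'(2/3 + I) = ((-5/9 + 4*I/3)*cos(2/3 + I))/(8/3 + 2*I/3) = (-4/51 + 53*I/102)*cos(2/3 + I)
  Res(f, -2 + I/3) = P(-2 + I/3)/Q'(-2 + I/3) = ((35/9 - 4*I/3)*cos(2 - I/3))/(-8/3 - 2*I/3) = (-64/51 + 83*I/102)*cos(2 - I/3)

Sum of residues inside C: (-64/51 + 83*I/102)*cos(2 - I/3) + (-4/51 + 53*I/102)*cos(2/3 + I)
∮_C f(z) dz = 2πi · ((-64/51 + 83*I/102)*cos(2 - I/3) + (-4/51 + 53*I/102)*cos(2/3 + I)) = pi*(-53/51 - 8*I/51)*cos(2/3 + I) + pi*(-83/51 - 128*I/51)*cos(2 - I/3)

Final answer: pi*(-53/51 - 8*I/51)*cos(2/3 + I) + pi*(-83/51 - 128*I/51)*cos(2 - I/3)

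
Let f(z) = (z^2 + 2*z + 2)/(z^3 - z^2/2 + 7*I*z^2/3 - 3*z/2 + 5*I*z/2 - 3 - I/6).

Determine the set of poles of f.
The singularities of f are the zeros of the denominator. Factoring,
  z^3 - z^2/2 + 7*I*z^2/3 - 3*z/2 + 5*I*z/2 - 3 - I/6 = (z + 1 - 2*I/3)*(z - 3/2 + 2*I)*(z + I)
so the candidates are z = -1 + 2*I/3, z = 3/2 - 2*I, z = -I.

Check the numerator P(z) = z^2 + 2*z + 2 at each one:
  P(-1 + 2*I/3) = 5/9 ≠ 0, so z = -1 + 2*I/3 is a (simple) pole.
  P(3/2 - 2*I) = 13/4 - 10*I ≠ 0, so z = 3/2 - 2*I is a (simple) pole.
  P(-I) = 1 - 2*I ≠ 0, so z = -I is a (simple) pole.

Poles of f: {-1 + 2*I/3, -I, 3/2 - 2*I}

Final answer: {-1 + 2*I/3, -I, 3/2 - 2*I}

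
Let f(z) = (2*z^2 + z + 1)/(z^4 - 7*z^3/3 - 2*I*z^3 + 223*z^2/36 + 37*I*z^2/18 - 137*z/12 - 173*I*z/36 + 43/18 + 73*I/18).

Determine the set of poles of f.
The singularities of f are the zeros of the denominator. Factoring,
  z^4 - 7*z^3/3 - 2*I*z^3 + 223*z^2/36 + 37*I*z^2/18 - 137*z/12 - 173*I*z/36 + 43/18 + 73*I/18 = (z - 1/3 - I/3)*(z - 3/2 - 2*I/3)*(z + 2*I)*(z - 1/2 - 3*I)
so the candidates are z = 1/3 + I/3, z = 3/2 + 2*I/3, z = -2*I, z = 1/2 + 3*I.

Check the numerator P(z) = 2*z^2 + z + 1 at each one:
  P(1/3 + I/3) = 4/3 + 7*I/9 ≠ 0, so z = 1/3 + I/3 is a (simple) pole.
  P(3/2 + 2*I/3) = 55/9 + 14*I/3 ≠ 0, so z = 3/2 + 2*I/3 is a (simple) pole.
  P(-2*I) = -7 - 2*I ≠ 0, so z = -2*I is a (simple) pole.
  P(1/2 + 3*I) = -16 + 9*I ≠ 0, so z = 1/2 + 3*I is a (simple) pole.

Poles of f: {-2*I, 1/3 + I/3, 1/2 + 3*I, 3/2 + 2*I/3}

Final answer: {-2*I, 1/3 + I/3, 1/2 + 3*I, 3/2 + 2*I/3}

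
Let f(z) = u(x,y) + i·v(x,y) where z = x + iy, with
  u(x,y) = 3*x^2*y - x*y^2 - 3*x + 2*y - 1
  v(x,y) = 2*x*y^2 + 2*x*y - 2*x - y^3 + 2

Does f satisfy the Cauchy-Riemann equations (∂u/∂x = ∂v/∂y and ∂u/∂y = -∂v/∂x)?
∂u/∂x = 6*x*y - y^2 - 3
∂v/∂y = 4*x*y + 2*x - 3*y^2
∂u/∂y = 3*x^2 - 2*x*y + 2
∂v/∂x = 2*y^2 + 2*y - 2
∂u/∂x ≠ ∂v/∂y and ∂u/∂y ≠ -∂v/∂x; the Cauchy-Riemann equations are not satisfied, so f is not analytic.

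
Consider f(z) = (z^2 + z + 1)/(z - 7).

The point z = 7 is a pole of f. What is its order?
Factor the denominator:
  z - 7 = (z - 7)

The numerator P(z) = z^2 + z + 1 has P(7) = 57 ≠ 0, so no factor of (z - 7) cancels.
Near z = 7 we can therefore write f(z) = g(z)/(z - 7) with g analytic at 7 and g(7) ≠ 0 (g is just the numerator).

Hence z = 7 is a pole of order 1.

Final answer: 1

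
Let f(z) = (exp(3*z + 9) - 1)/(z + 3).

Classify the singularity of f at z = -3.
Let u = z + 3. The exponent is 3*z + 9 = 3u, so
  f = (e^(3u) - 1)/u = ((3u) + (3u)^2/2 + (3u)^3/6 + ...)/u = 3 + (9/2)*u + (9/2)*u^2 + ...
The Laurent expansion about u = 0 has no negative powers; equivalently lim_{z→-3} f(z) = 3 exists and is finite.
So the singularity is removable.

Final answer: removable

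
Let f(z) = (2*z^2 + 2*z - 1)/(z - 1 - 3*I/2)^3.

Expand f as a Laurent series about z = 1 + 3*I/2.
Put w = z - (1 + 3*I/2), i.e. z = w + 1 + 3*I/2. The denominator is w^3, so it suffices to rewrite the numerator in powers of w.

P(z) = 2*z^2 + 2*z - 1
P(w + 1 + 3*I/2) = -3/2 + 9*I + (6 + 6*I)*w + 2*w^2

Dividing each term by w^3:
  f = (-3/2 + 9*I)/w^3 + (6 + 6*I)/w^2 + 2/w

Substituting back w = z - 1 - 3*I/2:
  f(z) = (-3/2 + 9*I)/(z - 1 - 3*I/2)^3 + (6 + 6*I)/(z - 1 - 3*I/2)^2 + 2/(z - 1 - 3*I/2)

The series is finite because the numerator is a polynomial; the negative powers form the principal part, and the coefficient of 1/(z - 1 - 3*I/2) gives Res(f, 1 + 3*I/2) = 2.

Final answer: (-3/2 + 9*I)/(z - 1 - 3*I/2)^3 + (6 + 6*I)/(z - 1 - 3*I/2)^2 + 2/(z - 1 - 3*I/2)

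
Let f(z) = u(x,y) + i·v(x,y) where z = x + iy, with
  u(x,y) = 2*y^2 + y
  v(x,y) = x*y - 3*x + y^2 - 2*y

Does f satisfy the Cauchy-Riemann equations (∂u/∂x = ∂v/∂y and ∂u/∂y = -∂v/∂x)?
∂u/∂x = 0
∂v/∂y = x + 2*y - 2
∂u/∂y = 4*y + 1
∂v/∂x = y - 3
∂u/∂x ≠ ∂v/∂y and ∂u/∂y ≠ -∂v/∂x; the Cauchy-Riemann equations are not satisfied, so f is not analytic.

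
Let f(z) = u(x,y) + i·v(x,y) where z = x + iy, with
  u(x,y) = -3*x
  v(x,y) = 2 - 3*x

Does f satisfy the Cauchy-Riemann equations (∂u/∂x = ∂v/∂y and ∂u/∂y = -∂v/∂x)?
∂u/∂x = -3
∂v/∂y = 0
∂u/∂y = 0
∂v/∂x = -3
∂u/∂x ≠ ∂v/∂y and ∂u/∂y ≠ -∂v/∂x; the Cauchy-Riemann equations are not satisfied, so f is not analytic.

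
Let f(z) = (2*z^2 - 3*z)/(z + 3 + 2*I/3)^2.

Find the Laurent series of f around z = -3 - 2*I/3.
Put w = z - (-3 - 2*I/3), i.e. z = w - 3 - 2*I/3. The denominator is w^2, so it suffices to rewrite the numerator in powers of w.

P(z) = 2*z^2 - 3*z
P(w - 3 - 2*I/3) = 235/9 + 10*I + (-15 - 8*I/3)*w + 2*w^2

Dividing each term by w^2:
  f = (235/9 + 10*I)/w^2 + (-15 - 8*I/3)/w + 2

Substituting back w = z + 3 + 2*I/3:
  f(z) = (235/9 + 10*I)/(z + 3 + 2*I/3)^2 + (-15 - 8*I/3)/(z + 3 + 2*I/3) + 2

The series is finite because the numerator is a polynomial; the negative powers form the principal part, and the coefficient of 1/(z + 3 + 2*I/3) gives Res(f, -3 - 2*I/3) = -15 - 8*I/3.

Final answer: (235/9 + 10*I)/(z + 3 + 2*I/3)^2 + (-15 - 8*I/3)/(z + 3 + 2*I/3) + 2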